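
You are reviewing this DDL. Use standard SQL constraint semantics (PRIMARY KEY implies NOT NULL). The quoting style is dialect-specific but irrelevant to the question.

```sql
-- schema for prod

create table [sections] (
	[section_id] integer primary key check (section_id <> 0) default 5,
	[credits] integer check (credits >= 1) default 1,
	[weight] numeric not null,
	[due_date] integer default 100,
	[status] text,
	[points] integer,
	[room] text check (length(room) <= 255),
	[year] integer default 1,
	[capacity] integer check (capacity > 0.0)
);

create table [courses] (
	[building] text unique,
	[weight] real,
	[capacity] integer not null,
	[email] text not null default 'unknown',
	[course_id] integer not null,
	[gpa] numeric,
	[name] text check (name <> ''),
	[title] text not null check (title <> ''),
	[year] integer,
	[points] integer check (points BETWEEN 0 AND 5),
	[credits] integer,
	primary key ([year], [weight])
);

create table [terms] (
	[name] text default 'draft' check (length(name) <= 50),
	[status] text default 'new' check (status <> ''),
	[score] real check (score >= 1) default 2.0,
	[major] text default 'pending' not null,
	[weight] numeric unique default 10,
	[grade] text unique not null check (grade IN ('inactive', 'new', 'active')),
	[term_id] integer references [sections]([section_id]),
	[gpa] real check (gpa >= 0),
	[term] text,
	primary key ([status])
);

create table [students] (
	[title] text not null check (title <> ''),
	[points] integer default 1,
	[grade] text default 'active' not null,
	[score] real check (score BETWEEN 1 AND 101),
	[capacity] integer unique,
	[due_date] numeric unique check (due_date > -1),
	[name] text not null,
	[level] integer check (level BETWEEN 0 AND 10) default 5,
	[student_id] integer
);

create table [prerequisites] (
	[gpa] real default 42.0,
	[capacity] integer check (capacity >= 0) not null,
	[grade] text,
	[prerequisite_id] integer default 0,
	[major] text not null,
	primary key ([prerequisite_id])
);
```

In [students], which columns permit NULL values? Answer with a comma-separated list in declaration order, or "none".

- title: declared NOT NULL → not nullable.
- points: DEFAULT only fills an omitted column; an explicit NULL is still allowed → nullable.
- grade: declared NOT NULL → not nullable.
- score: CHECK does not forbid NULL (a CHECK constraint passes when its expression is NULL) → nullable.
- capacity: UNIQUE does not imply NOT NULL → nullable.
- due_date: CHECK does not forbid NULL (a CHECK constraint passes when its expression is NULL) → nullable.
- name: declared NOT NULL → not nullable.
- level: CHECK does not forbid NULL (a CHECK constraint passes when its expression is NULL) → nullable.
- student_id: no NOT NULL constraint applies → nullable.

points, score, capacity, due_date, level, student_id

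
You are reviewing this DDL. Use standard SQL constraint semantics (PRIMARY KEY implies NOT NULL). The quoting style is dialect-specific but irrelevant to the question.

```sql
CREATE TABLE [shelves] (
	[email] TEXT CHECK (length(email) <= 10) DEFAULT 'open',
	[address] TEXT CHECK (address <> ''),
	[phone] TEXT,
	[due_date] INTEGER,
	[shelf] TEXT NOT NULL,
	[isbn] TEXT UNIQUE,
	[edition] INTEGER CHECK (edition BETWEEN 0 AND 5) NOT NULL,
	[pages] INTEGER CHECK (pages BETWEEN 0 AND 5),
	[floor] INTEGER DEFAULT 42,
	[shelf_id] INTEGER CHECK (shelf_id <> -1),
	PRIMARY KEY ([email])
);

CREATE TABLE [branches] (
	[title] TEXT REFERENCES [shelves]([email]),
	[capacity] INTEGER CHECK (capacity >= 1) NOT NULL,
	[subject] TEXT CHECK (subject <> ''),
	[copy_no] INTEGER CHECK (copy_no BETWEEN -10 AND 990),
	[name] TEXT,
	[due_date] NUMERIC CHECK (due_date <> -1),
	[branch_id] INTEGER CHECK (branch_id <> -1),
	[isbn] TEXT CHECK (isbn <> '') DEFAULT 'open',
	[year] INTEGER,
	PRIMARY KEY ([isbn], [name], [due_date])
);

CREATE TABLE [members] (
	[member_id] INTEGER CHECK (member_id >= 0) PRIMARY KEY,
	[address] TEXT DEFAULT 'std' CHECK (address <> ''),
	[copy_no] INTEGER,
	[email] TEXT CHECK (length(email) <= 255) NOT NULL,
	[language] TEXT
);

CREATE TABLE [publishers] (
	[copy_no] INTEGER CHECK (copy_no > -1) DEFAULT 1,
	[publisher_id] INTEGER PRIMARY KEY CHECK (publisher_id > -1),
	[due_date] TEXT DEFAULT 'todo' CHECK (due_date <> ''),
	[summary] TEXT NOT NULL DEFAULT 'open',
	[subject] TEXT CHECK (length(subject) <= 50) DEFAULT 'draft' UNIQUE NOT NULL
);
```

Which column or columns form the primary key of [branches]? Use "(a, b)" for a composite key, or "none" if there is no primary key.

(isbn, name, due_date)

A table-level PRIMARY KEY clause names 3 columns: isbn, name, due_date.
This is a composite key — the combination is unique, not each column individually.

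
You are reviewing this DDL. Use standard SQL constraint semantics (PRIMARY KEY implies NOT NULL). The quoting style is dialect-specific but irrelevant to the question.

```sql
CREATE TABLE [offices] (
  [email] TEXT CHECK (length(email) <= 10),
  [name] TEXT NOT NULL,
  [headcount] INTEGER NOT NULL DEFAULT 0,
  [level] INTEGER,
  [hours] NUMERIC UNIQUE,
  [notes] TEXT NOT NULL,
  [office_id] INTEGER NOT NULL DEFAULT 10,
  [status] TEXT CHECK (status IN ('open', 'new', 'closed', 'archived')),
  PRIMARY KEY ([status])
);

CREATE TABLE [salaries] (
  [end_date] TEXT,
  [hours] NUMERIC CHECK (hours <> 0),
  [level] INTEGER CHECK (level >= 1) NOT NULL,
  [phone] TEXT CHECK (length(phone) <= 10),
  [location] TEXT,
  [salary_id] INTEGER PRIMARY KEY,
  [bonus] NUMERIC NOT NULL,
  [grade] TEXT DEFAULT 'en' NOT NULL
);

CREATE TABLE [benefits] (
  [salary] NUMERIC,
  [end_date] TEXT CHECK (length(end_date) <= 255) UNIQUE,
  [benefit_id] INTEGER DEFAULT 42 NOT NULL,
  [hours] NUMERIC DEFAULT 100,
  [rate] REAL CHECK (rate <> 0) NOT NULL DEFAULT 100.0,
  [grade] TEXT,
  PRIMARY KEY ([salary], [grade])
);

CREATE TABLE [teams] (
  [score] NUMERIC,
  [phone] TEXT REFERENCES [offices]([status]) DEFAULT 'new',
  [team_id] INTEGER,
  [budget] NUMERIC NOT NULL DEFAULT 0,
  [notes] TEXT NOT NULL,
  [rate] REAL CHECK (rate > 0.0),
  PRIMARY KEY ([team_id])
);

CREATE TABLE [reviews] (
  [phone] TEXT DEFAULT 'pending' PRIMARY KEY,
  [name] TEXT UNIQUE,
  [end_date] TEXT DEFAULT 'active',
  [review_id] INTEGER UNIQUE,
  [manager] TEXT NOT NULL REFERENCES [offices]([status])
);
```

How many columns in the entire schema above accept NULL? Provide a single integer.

offices: 3 nullable (email, level, hours — PK (status) and explicit NOT NULL columns excluded).
salaries: 4 nullable (end_date, hours, phone, location — PK (salary_id) and explicit NOT NULL columns excluded).
benefits: 2 nullable (end_date, hours — PK (salary, grade) and explicit NOT NULL columns excluded).
teams: 3 nullable (score, phone, rate — PK (team_id) and explicit NOT NULL columns excluded).
reviews: 3 nullable (name, end_date, review_id — PK (phone) and explicit NOT NULL columns excluded).
Total: 3 + 4 + 2 + 3 + 3 = 15.

15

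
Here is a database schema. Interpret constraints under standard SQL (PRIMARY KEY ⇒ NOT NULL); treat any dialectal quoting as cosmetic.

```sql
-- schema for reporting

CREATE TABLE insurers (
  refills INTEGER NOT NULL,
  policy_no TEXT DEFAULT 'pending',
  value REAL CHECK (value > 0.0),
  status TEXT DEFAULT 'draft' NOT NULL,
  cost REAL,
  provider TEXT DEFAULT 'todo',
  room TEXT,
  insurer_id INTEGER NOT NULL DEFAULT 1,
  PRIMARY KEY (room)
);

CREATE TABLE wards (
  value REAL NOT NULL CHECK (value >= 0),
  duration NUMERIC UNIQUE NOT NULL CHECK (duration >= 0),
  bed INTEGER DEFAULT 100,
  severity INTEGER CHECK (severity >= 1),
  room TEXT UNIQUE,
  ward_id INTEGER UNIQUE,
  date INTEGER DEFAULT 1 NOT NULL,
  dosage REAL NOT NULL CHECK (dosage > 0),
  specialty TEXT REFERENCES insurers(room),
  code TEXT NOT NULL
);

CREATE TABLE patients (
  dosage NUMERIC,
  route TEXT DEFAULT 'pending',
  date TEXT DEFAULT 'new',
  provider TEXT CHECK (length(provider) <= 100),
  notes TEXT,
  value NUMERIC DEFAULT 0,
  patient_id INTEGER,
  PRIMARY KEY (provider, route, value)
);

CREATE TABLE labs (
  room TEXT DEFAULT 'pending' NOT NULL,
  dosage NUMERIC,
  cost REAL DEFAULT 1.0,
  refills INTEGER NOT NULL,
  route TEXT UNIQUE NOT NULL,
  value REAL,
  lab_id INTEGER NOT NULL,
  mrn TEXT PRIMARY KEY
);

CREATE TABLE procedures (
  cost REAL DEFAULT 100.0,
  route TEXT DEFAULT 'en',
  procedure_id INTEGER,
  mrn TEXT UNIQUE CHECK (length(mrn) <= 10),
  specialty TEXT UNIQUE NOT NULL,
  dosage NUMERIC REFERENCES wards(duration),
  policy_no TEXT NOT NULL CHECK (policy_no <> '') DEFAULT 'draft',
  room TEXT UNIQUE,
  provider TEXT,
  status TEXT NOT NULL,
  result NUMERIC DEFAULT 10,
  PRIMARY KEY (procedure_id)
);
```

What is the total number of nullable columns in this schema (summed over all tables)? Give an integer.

insurers: 4 nullable (policy_no, value, cost, provider — PK (room) and explicit NOT NULL columns excluded).
wards: 5 nullable (bed, severity, room, ward_id, specialty — PK none and explicit NOT NULL columns excluded).
patients: 4 nullable (dosage, date, notes, patient_id — PK (provider, route, value) and explicit NOT NULL columns excluded).
labs: 3 nullable (dosage, cost, value — PK (mrn) and explicit NOT NULL columns excluded).
procedures: 7 nullable (cost, route, mrn, dosage, room, provider, result — PK (procedure_id) and explicit NOT NULL columns excluded).
Total: 4 + 5 + 4 + 3 + 7 = 23.

23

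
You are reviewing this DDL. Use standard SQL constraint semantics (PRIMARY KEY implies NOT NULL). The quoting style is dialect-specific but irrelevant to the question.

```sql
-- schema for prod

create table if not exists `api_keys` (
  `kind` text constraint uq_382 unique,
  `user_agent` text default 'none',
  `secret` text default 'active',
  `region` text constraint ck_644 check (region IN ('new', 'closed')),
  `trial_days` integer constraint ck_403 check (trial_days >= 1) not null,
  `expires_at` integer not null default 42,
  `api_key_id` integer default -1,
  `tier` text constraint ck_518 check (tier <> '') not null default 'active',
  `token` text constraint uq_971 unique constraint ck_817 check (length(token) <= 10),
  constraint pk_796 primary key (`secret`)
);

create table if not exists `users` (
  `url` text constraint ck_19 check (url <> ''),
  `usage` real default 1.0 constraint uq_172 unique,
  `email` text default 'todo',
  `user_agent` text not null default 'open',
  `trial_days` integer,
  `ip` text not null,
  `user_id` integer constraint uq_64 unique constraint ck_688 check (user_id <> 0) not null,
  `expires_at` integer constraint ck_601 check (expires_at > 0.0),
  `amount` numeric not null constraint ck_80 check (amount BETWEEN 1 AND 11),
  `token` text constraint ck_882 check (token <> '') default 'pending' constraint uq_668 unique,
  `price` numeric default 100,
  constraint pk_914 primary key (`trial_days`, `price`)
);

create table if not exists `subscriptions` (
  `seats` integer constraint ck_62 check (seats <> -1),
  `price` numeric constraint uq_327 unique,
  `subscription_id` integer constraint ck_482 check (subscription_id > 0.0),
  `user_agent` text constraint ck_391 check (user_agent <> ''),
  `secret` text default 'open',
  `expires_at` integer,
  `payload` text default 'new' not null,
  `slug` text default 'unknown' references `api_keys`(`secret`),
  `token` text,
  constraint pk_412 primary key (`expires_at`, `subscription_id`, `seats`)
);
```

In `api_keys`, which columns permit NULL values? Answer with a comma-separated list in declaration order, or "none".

- kind: UNIQUE does not imply NOT NULL → nullable.
- user_agent: DEFAULT only fills an omitted column; an explicit NULL is still allowed → nullable.
- secret: part of the PRIMARY KEY, which implies NOT NULL → not nullable.
- region: CHECK does not forbid NULL (a CHECK constraint passes when its expression is NULL) → nullable.
- trial_days: declared NOT NULL → not nullable.
- expires_at: declared NOT NULL → not nullable.
- api_key_id: DEFAULT only fills an omitted column; an explicit NULL is still allowed → nullable.
- tier: declared NOT NULL → not nullable.
- token: CHECK does not forbid NULL (a CHECK constraint passes when its expression is NULL) → nullable.

kind, user_agent, region, api_key_id, token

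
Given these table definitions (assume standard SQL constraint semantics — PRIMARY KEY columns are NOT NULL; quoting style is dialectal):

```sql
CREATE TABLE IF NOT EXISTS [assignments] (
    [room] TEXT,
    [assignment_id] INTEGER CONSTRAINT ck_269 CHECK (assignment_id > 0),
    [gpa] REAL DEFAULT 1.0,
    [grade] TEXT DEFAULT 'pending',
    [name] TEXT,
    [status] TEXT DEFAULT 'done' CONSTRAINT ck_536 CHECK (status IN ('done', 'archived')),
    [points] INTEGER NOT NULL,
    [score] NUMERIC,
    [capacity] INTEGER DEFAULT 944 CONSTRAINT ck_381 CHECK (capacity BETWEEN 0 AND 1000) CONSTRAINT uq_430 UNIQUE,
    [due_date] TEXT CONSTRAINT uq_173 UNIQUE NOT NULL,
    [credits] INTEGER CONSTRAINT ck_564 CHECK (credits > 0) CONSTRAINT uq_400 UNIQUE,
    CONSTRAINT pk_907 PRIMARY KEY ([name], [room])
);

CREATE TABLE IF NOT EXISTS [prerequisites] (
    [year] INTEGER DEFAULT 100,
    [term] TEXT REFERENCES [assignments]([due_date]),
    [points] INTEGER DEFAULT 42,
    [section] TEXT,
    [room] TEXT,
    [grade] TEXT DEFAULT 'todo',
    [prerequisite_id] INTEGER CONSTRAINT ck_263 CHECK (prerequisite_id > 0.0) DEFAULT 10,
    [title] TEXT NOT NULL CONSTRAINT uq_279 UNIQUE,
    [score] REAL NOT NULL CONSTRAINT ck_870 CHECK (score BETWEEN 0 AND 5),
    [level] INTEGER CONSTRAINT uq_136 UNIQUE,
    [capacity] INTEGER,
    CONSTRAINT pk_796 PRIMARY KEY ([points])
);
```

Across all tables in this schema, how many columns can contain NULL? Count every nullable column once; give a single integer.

assignments: 7 nullable (assignment_id, gpa, grade, status, score, capacity, credits — PK (name, room) and explicit NOT NULL columns excluded).
prerequisites: 8 nullable (year, term, section, room, grade, prerequisite_id, level, capacity — PK (points) and explicit NOT NULL columns excluded).
Total: 7 + 8 = 15.

15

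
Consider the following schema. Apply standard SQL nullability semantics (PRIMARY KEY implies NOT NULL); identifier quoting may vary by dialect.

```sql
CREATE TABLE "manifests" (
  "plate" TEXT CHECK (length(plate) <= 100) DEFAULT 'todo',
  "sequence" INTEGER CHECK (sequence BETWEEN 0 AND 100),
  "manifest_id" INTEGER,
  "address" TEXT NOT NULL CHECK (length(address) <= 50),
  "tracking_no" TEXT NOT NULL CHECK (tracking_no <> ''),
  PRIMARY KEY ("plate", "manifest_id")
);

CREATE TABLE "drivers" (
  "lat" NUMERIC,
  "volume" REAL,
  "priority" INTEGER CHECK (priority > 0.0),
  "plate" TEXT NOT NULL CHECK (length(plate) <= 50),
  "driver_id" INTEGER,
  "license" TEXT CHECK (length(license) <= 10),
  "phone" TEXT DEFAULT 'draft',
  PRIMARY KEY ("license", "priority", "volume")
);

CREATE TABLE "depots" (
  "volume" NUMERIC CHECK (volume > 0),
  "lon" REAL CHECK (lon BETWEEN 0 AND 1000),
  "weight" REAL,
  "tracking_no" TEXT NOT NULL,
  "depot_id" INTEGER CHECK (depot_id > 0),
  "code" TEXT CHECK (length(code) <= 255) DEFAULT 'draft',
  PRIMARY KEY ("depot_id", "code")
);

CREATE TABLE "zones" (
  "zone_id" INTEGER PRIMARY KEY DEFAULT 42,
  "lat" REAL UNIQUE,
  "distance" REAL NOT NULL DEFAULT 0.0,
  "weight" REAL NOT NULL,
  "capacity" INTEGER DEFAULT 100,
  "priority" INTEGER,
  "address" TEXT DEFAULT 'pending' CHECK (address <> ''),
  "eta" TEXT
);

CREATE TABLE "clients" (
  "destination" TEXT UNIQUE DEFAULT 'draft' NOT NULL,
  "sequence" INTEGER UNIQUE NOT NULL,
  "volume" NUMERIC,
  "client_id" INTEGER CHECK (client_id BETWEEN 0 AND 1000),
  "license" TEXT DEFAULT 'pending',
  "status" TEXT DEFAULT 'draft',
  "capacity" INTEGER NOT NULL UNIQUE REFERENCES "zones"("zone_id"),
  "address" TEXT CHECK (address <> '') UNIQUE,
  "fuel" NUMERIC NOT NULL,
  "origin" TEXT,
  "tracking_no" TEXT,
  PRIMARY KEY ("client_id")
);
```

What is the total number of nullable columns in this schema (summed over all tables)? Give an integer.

manifests: 1 nullable (sequence — PK (plate, manifest_id) and explicit NOT NULL columns excluded).
drivers: 3 nullable (lat, driver_id, phone — PK (license, priority, volume) and explicit NOT NULL columns excluded).
depots: 3 nullable (volume, lon, weight — PK (depot_id, code) and explicit NOT NULL columns excluded).
zones: 5 nullable (lat, capacity, priority, address, eta — PK (zone_id) and explicit NOT NULL columns excluded).
clients: 6 nullable (volume, license, status, address, origin, tracking_no — PK (client_id) and explicit NOT NULL columns excluded).
Total: 1 + 3 + 3 + 5 + 6 = 18.

18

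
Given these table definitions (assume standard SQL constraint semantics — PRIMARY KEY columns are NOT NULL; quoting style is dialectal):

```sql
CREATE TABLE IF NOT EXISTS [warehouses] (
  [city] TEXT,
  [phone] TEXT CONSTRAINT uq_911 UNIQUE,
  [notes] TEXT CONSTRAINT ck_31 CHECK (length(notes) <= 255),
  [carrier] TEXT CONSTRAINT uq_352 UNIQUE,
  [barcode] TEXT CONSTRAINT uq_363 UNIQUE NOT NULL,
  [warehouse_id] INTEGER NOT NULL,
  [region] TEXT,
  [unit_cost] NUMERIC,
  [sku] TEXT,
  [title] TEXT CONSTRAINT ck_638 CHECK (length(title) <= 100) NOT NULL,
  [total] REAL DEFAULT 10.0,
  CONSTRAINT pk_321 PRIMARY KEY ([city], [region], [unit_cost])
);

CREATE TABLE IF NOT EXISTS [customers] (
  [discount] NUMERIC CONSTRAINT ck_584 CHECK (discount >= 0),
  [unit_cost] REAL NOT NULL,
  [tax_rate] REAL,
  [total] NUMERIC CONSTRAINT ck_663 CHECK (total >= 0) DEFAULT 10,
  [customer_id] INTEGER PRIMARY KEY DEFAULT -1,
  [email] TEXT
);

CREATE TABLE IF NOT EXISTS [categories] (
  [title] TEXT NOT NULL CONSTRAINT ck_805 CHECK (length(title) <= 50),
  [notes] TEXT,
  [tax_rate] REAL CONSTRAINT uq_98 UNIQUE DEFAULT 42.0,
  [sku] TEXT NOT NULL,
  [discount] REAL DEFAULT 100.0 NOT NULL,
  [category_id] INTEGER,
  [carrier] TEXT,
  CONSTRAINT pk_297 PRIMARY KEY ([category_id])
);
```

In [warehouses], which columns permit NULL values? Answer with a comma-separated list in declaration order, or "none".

phone, notes, carrier, sku, total

- city: part of the PRIMARY KEY, which implies NOT NULL → not nullable.
- phone: UNIQUE does not imply NOT NULL → nullable.
- notes: CHECK does not forbid NULL (a CHECK constraint passes when its expression is NULL) → nullable.
- carrier: UNIQUE does not imply NOT NULL → nullable.
- barcode: declared NOT NULL → not nullable.
- warehouse_id: declared NOT NULL → not nullable.
- region: part of the PRIMARY KEY, which implies NOT NULL → not nullable.
- unit_cost: part of the PRIMARY KEY, which implies NOT NULL → not nullable.
- sku: no NOT NULL constraint applies → nullable.
- title: declared NOT NULL → not nullable.
- total: DEFAULT only fills an omitted column; an explicit NULL is still allowed → nullable.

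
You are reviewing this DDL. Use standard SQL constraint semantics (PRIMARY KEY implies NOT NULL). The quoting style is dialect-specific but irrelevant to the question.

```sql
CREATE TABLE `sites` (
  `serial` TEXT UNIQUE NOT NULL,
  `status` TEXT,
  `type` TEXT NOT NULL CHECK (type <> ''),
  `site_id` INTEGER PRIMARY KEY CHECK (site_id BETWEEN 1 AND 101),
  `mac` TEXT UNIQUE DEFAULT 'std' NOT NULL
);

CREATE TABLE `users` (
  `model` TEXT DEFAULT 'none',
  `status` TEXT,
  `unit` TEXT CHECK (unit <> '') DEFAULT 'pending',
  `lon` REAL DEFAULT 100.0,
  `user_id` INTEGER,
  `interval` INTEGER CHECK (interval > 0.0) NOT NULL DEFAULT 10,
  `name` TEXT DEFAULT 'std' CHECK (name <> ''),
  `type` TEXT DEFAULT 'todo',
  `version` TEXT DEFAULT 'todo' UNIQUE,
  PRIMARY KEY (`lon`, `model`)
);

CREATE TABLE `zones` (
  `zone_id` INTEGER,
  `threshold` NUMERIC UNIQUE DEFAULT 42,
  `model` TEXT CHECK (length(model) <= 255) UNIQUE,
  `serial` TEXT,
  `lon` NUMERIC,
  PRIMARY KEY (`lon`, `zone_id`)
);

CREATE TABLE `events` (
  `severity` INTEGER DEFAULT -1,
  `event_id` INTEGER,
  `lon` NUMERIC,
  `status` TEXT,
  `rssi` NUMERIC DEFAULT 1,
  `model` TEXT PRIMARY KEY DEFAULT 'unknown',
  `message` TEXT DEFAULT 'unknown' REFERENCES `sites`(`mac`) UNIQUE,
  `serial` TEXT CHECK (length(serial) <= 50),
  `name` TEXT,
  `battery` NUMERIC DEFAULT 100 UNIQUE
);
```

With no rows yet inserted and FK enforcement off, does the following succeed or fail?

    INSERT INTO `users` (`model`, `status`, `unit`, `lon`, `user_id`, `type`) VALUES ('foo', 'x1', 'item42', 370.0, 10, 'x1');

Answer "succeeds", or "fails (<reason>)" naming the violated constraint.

succeeds

NOT NULL columns: interval defaults to 10; lon is supplied; model is supplied.
CHECK constraints: 'item42' satisfies (unit <> '').
No constraint is violated.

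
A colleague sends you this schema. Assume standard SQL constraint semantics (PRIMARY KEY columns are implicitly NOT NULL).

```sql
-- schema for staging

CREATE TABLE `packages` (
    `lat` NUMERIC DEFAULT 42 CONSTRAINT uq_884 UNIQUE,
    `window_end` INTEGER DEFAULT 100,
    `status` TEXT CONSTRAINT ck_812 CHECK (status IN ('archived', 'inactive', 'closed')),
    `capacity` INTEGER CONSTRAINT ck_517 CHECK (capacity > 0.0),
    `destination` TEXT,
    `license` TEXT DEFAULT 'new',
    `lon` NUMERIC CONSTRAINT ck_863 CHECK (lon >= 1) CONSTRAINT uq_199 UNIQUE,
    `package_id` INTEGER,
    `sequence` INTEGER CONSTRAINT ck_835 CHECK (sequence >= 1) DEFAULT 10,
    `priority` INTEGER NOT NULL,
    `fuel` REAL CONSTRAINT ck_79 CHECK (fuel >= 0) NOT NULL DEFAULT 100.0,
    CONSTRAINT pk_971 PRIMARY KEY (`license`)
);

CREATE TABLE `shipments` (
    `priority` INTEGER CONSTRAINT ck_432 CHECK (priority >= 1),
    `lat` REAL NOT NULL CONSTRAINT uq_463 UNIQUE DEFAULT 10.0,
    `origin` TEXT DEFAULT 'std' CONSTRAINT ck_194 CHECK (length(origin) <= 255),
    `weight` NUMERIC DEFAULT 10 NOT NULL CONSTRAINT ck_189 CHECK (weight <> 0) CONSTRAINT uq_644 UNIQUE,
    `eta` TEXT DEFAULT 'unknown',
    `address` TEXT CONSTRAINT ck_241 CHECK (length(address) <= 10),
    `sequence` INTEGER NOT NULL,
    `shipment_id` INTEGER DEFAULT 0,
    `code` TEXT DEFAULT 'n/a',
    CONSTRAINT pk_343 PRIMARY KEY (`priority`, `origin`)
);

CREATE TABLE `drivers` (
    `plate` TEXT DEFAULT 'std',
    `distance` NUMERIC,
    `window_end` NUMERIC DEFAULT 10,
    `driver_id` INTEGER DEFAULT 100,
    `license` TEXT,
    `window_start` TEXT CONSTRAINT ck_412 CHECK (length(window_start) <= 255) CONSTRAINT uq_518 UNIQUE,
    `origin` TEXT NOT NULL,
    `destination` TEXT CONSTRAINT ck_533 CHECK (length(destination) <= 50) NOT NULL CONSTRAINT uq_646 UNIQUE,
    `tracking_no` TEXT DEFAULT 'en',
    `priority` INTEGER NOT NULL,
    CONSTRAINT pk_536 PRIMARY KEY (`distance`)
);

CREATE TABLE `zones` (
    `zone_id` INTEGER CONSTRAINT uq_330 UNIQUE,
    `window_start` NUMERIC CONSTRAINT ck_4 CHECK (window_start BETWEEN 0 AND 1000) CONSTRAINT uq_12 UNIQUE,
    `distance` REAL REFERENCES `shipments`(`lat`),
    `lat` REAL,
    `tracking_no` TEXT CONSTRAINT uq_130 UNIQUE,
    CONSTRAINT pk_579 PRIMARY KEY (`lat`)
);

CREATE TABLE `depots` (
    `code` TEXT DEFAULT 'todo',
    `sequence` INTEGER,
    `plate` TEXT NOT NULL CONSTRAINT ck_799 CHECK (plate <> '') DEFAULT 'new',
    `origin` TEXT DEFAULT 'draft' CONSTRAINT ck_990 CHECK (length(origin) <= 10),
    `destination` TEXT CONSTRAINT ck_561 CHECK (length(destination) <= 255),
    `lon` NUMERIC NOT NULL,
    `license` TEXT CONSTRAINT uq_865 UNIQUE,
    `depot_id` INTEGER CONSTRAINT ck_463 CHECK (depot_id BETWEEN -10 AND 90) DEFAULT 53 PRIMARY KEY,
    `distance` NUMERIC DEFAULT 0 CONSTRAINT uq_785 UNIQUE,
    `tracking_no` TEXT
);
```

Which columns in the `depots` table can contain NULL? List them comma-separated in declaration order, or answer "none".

- code: DEFAULT only fills an omitted column; an explicit NULL is still allowed → nullable.
- sequence: no NOT NULL constraint applies → nullable.
- plate: declared NOT NULL → not nullable.
- origin: CHECK does not forbid NULL (a CHECK constraint passes when its expression is NULL) → nullable.
- destination: CHECK does not forbid NULL (a CHECK constraint passes when its expression is NULL) → nullable.
- lon: declared NOT NULL → not nullable.
- license: UNIQUE does not imply NOT NULL → nullable.
- depot_id: part of the PRIMARY KEY, which implies NOT NULL → not nullable.
- distance: UNIQUE does not imply NOT NULL → nullable.
- tracking_no: no NOT NULL constraint applies → nullable.

code, sequence, origin, destination, license, distance, tracking_no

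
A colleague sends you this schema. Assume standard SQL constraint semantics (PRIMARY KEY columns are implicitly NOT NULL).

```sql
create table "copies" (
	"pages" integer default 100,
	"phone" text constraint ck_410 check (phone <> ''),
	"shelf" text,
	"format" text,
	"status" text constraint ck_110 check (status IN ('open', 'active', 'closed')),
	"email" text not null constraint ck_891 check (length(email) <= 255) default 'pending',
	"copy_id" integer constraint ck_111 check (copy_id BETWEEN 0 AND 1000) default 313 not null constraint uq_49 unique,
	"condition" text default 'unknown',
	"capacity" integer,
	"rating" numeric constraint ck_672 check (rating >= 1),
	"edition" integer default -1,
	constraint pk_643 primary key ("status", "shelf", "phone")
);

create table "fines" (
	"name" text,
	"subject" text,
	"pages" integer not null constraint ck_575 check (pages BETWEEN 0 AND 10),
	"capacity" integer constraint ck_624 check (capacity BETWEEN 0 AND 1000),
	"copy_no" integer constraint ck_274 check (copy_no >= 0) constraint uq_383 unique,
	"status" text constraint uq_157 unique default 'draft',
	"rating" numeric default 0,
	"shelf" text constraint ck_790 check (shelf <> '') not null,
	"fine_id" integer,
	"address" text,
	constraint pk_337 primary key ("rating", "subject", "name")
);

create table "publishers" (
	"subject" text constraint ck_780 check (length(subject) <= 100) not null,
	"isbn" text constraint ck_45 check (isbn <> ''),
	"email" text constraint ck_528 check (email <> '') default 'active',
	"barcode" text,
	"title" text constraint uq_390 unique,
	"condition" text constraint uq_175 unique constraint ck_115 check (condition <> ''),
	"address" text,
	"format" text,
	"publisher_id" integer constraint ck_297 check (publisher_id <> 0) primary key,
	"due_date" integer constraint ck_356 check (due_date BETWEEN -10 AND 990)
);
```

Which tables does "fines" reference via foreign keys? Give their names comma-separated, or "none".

No column in fines has a REFERENCES clause.

none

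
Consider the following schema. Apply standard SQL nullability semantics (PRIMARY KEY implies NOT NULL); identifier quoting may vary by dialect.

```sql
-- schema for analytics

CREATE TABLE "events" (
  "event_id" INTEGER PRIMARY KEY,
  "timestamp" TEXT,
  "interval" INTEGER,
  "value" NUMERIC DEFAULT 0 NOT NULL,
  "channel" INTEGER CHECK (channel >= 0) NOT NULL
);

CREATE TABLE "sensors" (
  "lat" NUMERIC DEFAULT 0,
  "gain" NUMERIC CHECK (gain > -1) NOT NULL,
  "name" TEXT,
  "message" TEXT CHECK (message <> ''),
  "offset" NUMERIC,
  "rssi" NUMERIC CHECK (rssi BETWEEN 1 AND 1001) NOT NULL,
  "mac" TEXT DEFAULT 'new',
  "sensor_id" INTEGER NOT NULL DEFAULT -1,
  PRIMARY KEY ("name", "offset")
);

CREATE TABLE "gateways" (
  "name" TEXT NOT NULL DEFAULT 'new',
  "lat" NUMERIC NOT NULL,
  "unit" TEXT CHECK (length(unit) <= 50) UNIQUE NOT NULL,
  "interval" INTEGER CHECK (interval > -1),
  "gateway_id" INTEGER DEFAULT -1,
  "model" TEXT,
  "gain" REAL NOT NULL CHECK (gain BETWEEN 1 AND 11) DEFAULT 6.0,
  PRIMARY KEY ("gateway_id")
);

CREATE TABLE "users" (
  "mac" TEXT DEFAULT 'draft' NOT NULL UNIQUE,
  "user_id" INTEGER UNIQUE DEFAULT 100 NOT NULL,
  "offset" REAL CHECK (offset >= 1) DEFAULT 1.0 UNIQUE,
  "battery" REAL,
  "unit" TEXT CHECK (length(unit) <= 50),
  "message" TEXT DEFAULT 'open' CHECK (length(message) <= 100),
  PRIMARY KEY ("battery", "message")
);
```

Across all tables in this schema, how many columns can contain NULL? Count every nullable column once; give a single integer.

events: 2 nullable (timestamp, interval — PK (event_id) and explicit NOT NULL columns excluded).
sensors: 3 nullable (lat, message, mac — PK (name, offset) and explicit NOT NULL columns excluded).
gateways: 2 nullable (interval, model — PK (gateway_id) and explicit NOT NULL columns excluded).
users: 2 nullable (offset, unit — PK (battery, message) and explicit NOT NULL columns excluded).
Total: 2 + 3 + 2 + 2 = 9.

9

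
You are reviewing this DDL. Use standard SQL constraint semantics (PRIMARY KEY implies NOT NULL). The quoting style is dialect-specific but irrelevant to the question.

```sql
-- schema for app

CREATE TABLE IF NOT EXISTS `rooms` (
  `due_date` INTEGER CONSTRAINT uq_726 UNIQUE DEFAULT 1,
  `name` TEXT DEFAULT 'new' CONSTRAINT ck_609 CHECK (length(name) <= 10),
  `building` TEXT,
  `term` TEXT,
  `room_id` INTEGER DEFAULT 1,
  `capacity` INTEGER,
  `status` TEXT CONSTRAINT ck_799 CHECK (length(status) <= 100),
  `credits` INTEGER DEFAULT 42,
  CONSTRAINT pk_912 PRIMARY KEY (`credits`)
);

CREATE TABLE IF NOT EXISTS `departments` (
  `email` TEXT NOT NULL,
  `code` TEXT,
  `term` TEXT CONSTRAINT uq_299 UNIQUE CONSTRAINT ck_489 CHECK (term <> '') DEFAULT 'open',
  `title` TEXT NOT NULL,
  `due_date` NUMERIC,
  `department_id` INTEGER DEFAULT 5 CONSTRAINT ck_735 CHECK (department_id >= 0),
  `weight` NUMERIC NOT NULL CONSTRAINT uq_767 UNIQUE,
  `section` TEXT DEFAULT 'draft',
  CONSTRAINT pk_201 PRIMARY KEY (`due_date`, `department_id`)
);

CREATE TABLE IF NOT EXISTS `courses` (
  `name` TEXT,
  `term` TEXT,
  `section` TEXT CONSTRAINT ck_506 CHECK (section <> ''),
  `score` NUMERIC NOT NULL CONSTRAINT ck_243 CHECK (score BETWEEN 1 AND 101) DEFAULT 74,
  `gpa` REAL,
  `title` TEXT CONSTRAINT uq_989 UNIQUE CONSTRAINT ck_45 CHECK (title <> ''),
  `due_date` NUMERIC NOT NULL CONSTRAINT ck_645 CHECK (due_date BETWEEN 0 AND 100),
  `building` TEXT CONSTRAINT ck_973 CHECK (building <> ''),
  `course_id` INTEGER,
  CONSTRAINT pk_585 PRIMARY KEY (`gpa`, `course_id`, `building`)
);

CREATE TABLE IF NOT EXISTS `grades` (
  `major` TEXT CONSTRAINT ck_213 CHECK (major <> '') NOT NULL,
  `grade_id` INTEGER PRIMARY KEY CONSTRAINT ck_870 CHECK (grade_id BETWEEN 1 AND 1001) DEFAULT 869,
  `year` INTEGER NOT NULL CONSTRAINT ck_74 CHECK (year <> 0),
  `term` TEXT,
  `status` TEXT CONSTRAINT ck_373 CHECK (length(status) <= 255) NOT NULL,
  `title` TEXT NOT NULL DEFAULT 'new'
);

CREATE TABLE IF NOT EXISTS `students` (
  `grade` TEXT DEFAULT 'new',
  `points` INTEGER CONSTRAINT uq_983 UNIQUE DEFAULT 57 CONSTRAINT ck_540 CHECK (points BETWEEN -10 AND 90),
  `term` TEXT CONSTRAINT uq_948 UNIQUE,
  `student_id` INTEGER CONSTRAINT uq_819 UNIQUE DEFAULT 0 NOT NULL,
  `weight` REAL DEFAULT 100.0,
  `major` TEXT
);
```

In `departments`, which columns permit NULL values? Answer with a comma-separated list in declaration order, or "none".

- email: declared NOT NULL → not nullable.
- code: no NOT NULL constraint applies → nullable.
- term: CHECK does not forbid NULL (a CHECK constraint passes when its expression is NULL) → nullable.
- title: declared NOT NULL → not nullable.
- due_date: part of the PRIMARY KEY, which implies NOT NULL → not nullable.
- department_id: part of the PRIMARY KEY, which implies NOT NULL → not nullable.
- weight: declared NOT NULL → not nullable.
- section: DEFAULT only fills an omitted column; an explicit NULL is still allowed → nullable.

code, term, section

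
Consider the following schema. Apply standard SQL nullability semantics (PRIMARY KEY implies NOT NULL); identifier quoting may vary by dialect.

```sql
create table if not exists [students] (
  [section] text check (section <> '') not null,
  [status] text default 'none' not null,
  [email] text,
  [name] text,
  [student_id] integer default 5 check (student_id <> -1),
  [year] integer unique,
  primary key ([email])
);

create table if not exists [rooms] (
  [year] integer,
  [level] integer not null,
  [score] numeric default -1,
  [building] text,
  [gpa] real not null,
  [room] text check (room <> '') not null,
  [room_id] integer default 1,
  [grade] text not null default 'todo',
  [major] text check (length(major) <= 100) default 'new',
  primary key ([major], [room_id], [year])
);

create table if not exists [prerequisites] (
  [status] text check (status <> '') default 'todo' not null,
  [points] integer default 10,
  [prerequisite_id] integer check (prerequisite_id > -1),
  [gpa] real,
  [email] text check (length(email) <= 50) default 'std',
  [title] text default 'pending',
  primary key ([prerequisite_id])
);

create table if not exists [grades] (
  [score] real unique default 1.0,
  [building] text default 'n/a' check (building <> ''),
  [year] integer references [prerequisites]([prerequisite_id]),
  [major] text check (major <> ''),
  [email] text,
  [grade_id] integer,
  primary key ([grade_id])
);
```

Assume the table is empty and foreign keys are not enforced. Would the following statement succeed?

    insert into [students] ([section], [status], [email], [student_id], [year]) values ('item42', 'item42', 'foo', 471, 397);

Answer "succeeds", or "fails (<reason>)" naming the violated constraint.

NOT NULL columns: email is supplied; section is supplied; status is supplied.
CHECK constraints: 'item42' satisfies (section <> ''); 471 satisfies (student_id <> -1).
No constraint is violated.

succeeds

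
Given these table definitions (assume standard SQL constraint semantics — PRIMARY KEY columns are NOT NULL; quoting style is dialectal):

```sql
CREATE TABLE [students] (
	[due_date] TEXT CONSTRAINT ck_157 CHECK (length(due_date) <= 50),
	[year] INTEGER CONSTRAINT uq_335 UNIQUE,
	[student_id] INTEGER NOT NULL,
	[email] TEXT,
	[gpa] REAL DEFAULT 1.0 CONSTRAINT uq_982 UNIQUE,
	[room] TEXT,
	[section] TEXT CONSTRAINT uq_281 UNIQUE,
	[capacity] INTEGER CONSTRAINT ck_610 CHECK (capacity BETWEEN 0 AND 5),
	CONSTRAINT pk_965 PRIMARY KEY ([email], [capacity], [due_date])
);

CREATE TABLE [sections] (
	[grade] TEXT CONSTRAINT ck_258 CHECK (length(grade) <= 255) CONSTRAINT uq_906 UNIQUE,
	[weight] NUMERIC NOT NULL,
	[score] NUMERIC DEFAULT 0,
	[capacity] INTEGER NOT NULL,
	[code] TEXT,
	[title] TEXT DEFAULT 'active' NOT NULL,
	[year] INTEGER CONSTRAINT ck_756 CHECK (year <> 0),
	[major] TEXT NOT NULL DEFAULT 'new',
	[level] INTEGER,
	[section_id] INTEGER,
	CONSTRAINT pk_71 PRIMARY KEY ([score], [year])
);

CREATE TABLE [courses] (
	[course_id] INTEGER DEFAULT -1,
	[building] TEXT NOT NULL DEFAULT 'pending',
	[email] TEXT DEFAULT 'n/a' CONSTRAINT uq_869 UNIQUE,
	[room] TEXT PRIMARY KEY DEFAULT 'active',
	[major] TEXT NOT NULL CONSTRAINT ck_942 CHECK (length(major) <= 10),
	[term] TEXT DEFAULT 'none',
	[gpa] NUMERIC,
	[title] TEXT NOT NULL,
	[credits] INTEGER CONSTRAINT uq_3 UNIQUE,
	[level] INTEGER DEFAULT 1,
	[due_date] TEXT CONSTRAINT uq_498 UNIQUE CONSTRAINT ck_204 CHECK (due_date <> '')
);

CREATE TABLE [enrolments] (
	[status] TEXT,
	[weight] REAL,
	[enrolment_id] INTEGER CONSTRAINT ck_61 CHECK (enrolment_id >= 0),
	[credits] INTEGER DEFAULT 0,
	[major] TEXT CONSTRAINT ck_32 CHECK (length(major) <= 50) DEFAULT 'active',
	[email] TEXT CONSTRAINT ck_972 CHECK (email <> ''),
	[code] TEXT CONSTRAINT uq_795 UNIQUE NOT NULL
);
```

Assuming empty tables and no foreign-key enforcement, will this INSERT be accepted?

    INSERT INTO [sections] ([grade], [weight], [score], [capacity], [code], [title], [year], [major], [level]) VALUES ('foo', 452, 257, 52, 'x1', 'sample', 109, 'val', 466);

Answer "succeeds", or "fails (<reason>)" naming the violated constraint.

NOT NULL columns: capacity is supplied; major is supplied; score is supplied; title is supplied; weight is supplied; year is supplied.
CHECK constraints: 'foo' satisfies (length(grade) <= 255); 109 satisfies (year <> 0).
No constraint is violated.

succeeds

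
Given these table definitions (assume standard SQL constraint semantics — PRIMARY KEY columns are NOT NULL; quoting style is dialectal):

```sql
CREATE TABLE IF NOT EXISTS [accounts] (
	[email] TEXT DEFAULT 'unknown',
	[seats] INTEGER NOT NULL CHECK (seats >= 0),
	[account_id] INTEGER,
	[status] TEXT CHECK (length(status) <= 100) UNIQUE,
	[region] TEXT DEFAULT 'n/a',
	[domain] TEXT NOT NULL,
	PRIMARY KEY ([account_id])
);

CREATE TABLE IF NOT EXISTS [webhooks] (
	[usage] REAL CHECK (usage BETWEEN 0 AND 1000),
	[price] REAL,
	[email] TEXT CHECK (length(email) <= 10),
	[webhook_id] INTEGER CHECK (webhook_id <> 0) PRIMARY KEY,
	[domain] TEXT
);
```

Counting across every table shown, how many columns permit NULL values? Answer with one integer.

7

accounts: 3 nullable (email, status, region — PK (account_id) and explicit NOT NULL columns excluded).
webhooks: 4 nullable (usage, price, email, domain — PK (webhook_id) and explicit NOT NULL columns excluded).
Total: 3 + 4 = 7.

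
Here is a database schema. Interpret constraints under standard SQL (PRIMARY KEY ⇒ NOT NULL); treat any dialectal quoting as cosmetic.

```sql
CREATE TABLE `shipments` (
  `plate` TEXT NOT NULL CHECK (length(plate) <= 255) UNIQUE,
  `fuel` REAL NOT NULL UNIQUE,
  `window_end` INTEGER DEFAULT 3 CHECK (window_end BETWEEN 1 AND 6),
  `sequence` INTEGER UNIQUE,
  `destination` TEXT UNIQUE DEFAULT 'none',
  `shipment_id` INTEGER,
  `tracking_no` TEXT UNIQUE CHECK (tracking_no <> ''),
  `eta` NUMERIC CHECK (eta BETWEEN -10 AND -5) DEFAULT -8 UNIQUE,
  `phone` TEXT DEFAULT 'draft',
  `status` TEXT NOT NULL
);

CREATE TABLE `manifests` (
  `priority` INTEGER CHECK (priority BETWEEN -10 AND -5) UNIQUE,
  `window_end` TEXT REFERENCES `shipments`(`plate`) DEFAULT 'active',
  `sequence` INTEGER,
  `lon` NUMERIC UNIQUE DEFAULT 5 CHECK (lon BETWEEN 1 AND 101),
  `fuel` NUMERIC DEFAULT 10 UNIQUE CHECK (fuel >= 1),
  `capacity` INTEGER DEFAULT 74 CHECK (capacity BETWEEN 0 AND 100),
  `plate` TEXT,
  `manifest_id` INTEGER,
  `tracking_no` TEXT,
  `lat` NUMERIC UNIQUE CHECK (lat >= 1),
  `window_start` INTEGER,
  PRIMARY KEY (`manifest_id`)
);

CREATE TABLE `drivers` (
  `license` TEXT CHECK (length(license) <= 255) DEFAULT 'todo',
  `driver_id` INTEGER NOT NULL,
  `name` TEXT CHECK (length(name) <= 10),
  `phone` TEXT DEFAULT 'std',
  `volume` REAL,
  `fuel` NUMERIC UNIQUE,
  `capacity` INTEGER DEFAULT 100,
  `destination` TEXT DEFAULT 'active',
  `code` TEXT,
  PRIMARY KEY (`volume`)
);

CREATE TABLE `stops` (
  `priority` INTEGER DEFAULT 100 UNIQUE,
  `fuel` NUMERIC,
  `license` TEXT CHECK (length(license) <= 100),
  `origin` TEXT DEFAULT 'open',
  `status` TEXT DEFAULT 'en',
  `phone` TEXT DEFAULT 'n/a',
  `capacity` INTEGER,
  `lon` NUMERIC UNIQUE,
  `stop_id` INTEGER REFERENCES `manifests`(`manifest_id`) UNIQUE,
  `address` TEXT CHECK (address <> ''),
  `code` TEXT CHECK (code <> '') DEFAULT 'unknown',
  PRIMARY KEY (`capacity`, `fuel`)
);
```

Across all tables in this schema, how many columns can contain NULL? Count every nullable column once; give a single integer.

33

shipments: 7 nullable (window_end, sequence, destination, shipment_id, tracking_no, eta, phone — PK none and explicit NOT NULL columns excluded).
manifests: 10 nullable (priority, window_end, sequence, lon, fuel, capacity, plate, tracking_no, lat, window_start — PK (manifest_id) and explicit NOT NULL columns excluded).
drivers: 7 nullable (license, name, phone, fuel, capacity, destination, code — PK (volume) and explicit NOT NULL columns excluded).
stops: 9 nullable (priority, license, origin, status, phone, lon, stop_id, address, code — PK (capacity, fuel) and explicit NOT NULL columns excluded).
Total: 7 + 10 + 7 + 9 = 33.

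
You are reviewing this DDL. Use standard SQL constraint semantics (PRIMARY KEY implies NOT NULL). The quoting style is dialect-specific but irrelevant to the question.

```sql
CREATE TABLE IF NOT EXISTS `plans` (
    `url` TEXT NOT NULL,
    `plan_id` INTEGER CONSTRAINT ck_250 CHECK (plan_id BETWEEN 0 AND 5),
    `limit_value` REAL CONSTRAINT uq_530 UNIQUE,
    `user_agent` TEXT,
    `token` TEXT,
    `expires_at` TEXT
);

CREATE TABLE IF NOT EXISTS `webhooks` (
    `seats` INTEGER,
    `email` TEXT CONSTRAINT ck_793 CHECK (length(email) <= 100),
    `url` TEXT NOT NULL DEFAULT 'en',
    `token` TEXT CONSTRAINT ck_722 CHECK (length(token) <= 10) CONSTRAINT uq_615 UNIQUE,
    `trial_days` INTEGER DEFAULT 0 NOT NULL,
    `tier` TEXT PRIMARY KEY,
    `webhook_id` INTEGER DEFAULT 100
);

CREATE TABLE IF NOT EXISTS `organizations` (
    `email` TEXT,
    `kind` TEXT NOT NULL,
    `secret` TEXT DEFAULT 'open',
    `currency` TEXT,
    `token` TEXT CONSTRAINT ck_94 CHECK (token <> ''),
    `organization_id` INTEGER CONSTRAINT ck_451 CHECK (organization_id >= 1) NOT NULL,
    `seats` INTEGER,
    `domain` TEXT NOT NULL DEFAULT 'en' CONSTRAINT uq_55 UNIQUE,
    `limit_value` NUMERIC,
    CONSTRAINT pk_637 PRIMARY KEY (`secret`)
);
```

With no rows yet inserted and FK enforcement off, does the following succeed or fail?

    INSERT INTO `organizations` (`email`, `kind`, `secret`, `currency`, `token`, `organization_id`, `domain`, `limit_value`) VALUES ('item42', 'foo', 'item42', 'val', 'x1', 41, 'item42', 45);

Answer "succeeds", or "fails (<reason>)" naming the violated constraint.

succeeds

NOT NULL columns: domain is supplied; kind is supplied; organization_id is supplied; secret is supplied.
CHECK constraints: 'x1' satisfies (token <> ''); 41 satisfies (organization_id >= 1).
No constraint is violated.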